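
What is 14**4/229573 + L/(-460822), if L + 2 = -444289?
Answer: 119700155695/105792289006 ≈ 1.1315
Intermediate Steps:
L = -444291 (L = -2 - 444289 = -444291)
14**4/229573 + L/(-460822) = 14**4/229573 - 444291/(-460822) = 38416*(1/229573) - 444291*(-1/460822) = 38416/229573 + 444291/460822 = 119700155695/105792289006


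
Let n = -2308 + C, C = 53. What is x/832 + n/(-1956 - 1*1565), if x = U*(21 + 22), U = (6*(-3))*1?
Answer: -424547/1464736 ≈ -0.28985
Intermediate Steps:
U = -18 (U = -18*1 = -18)
n = -2255 (n = -2308 + 53 = -2255)
x = -774 (x = -18*(21 + 22) = -18*43 = -774)
x/832 + n/(-1956 - 1*1565) = -774/832 - 2255/(-1956 - 1*1565) = -774*1/832 - 2255/(-1956 - 1565) = -387/416 - 2255/(-3521) = -387/416 - 2255*(-1/3521) = -387/416 + 2255/3521 = -424547/1464736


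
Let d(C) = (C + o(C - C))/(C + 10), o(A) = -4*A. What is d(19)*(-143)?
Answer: -2717/29 ≈ -93.690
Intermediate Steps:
d(C) = C/(10 + C) (d(C) = (C - 4*(C - C))/(C + 10) = (C - 4*0)/(10 + C) = (C + 0)/(10 + C) = C/(10 + C))
d(19)*(-143) = (19/(10 + 19))*(-143) = (19/29)*(-143) = -2717/29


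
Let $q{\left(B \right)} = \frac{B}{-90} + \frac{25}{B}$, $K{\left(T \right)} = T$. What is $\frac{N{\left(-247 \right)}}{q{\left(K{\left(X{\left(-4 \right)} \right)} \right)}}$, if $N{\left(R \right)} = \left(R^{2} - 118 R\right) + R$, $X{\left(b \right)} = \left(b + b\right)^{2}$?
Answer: $- \frac{19918080}{71} \approx -2.8054 \cdot 10^{5}$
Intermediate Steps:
$X{\left(b \right)} = 4 b^{2}$ ($X{\left(b \right)} = \left(2 b\right)^{2} = 4 b^{2}$)
$q{\left(B \right)} = \frac{25}{B} - \frac{B}{90}$ ($q{\left(B \right)} = B \left(- \frac{1}{90}\right) + \frac{25}{B} = - \frac{B}{90} + \frac{25}{B} = \frac{25}{B} - \frac{B}{90}$)
$N{\left(R \right)} = R^{2} - 117 R$
$\frac{N{\left(-247 \right)}}{q{\left(K{\left(X{\left(-4 \right)} \right)} \right)}} = \frac{\left(-247\right) \left(-117 - 247\right)}{\frac{25}{4 \left(-4\right)^{2}} - \frac{4 \left(-4\right)^{2}}{90}} = \frac{\left(-247\right) \left(-364\right)}{\frac{25}{4 \cdot 16} - \frac{4 \cdot 16}{90}} = \frac{89908}{\frac{25}{64} - \frac{32}{45}} = \frac{89908}{- \frac{923}{2880}} = 89908 \left(- \frac{2880}{923}\right) = - \frac{19918080}{71}$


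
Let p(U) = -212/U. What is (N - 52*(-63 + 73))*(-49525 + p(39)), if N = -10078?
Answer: 20472018826/39 ≈ 5.2492e+8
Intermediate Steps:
(N - 52*(-63 + 73))*(-49525 + p(39)) = (-10078 - 52*(-63 + 73))*(-49525 - 212/39) = (-10078 - 52*10)*(-49525 - 212*1/39) = (-10078 - 520)*(-49525 - 212/39) = -10598*(-1931687/39) = 20472018826/39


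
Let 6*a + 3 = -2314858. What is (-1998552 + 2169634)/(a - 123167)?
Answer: -1026492/3053863 ≈ -0.33613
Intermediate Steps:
a = -2314861/6 (a = -½ + (⅙)*(-2314858) = -½ - 1157429/3 = -2314861/6 ≈ -3.8581e+5)
(-1998552 + 2169634)/(a - 123167) = (-1998552 + 2169634)/(-2314861/6 - 123167) = 171082/(-3053863/6) = 171082*(-6/3053863) = -1026492/3053863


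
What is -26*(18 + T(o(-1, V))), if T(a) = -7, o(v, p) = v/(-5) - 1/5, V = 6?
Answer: -286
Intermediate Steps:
o(v, p) = -⅕ - v/5 (o(v, p) = v*(-⅕) - 1*⅕ = -v/5 - ⅕ = -⅕ - v/5)
-26*(18 + T(o(-1, V))) = -26*(18 - 7) = -26*11 = -286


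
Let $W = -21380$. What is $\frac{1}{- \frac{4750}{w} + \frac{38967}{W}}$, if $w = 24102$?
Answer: $- \frac{257650380}{520368817} \approx -0.49513$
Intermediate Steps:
$\frac{1}{- \frac{4750}{w} + \frac{38967}{W}} = \frac{1}{- \frac{4750}{24102} + \frac{38967}{-21380}} = \frac{1}{\left(-4750\right) \frac{1}{24102} + 38967 \left(- \frac{1}{21380}\right)} = \frac{1}{- \frac{2375}{12051} - \frac{38967}{21380}} = \frac{1}{- \frac{520368817}{257650380}} = - \frac{257650380}{520368817}$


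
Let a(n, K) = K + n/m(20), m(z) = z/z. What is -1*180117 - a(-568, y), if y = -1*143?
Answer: -179406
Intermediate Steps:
y = -143
m(z) = 1
a(n, K) = K + n (a(n, K) = K + n/1 = K + n*1 = K + n)
-1*180117 - a(-568, y) = -1*180117 - (-143 - 568) = -180117 - 1*(-711) = -180117 + 711 = -179406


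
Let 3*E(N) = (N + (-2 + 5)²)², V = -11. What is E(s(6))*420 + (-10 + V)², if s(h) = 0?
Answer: 11781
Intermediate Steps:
E(N) = (9 + N)²/3 (E(N) = (N + (-2 + 5)²)²/3 = (N + 3²)²/3 = (N + 9)²/3 = (9 + N)²/3)
E(s(6))*420 + (-10 + V)² = ((9 + 0)²/3)*420 + (-10 - 11)² = ((⅓)*9²)*420 + (-21)² = ((⅓)*81)*420 + 441 = 27*420 + 441 = 11340 + 441 = 11781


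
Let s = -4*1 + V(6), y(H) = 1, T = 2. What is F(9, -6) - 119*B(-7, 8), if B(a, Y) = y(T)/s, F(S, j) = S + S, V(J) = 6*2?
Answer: 25/8 ≈ 3.1250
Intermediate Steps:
V(J) = 12
F(S, j) = 2*S
s = 8 (s = -4*1 + 12 = -4 + 12 = 8)
B(a, Y) = 1/8
F(9, -6) - 119*B(-7, 8) = 2*9 - 119*1/8 = 18 - 119/8 = 25/8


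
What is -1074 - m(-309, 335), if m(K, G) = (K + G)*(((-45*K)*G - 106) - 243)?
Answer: -121104550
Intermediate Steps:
m(K, G) = (-349 - 45*G*K)*(G + K) (m(K, G) = (G + K)*((-45*G*K - 106) - 243) = (G + K)*((-106 - 45*G*K) - 243) = (G + K)*(-349 - 45*G*K) = (-349 - 45*G*K)*(G + K))
-1074 - m(-309, 335) = -1074 - (-349*335 - 349*(-309) - 45*335*(-309)² - 45*(-309)*335²) = -1074 - (-116915 + 107841 - 45*335*95481 - 45*(-309)*112225) = -1074 - (-116915 + 107841 - 1439376075 + 1560488625) = -1074 - 1*121103476 = -1074 - 121103476 = -121104550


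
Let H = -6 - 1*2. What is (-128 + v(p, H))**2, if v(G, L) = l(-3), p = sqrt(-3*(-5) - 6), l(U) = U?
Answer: 17161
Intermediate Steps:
H = -8 (H = -6 - 2 = -8)
p = 3 (p = sqrt(15 - 6) = sqrt(9) = 3)
v(G, L) = -3
(-128 + v(p, H))**2 = (-128 - 3)**2 = (-131)**2 = 17161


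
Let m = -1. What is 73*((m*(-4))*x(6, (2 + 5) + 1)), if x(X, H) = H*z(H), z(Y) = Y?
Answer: 18688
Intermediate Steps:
x(X, H) = H² (x(X, H) = H*H = H²)
73*((m*(-4))*x(6, (2 + 5) + 1)) = 73*((-1*(-4))*((2 + 5) + 1)²) = 73*(4*(7 + 1)²) = 73*(4*8²) = 73*(4*64) = 73*256 = 18688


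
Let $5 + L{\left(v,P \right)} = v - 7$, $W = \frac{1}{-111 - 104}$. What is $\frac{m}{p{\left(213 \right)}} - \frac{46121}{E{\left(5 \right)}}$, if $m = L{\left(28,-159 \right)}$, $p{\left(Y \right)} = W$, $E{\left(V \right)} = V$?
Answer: $- \frac{63321}{5} \approx -12664.0$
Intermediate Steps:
$W = - \frac{1}{215}$ ($W = \frac{1}{-215} = - \frac{1}{215} \approx -0.0046512$)
$L{\left(v,P \right)} = -12 + v$ ($L{\left(v,P \right)} = -5 + \left(v - 7\right) = -5 + \left(-7 + v\right) = -12 + v$)
$p{\left(Y \right)} = - \frac{1}{215}$
$m = 16$ ($m = -12 + 28 = 16$)
$\frac{m}{p{\left(213 \right)}} - \frac{46121}{E{\left(5 \right)}} = \frac{16}{- \frac{1}{215}} - \frac{46121}{5} = 16 \left(-215\right) - \frac{46121}{5} = -3440 - \frac{46121}{5} = - \frac{63321}{5}$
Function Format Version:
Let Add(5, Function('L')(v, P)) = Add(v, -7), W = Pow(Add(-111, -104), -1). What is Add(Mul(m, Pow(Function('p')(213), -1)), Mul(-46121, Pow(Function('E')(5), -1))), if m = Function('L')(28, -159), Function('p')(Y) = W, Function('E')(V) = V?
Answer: Rational(-63321, 5) ≈ -12664.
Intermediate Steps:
W = Rational(-1, 215) (W = Pow(-215, -1) = Rational(-1, 215) ≈ -0.0046512)
Function('L')(v, P) = Add(-12, v) (Function('L')(v, P) = Add(-5, Add(v, -7)) = Add(-5, Add(-7, v)) = Add(-12, v))
Function('p')(Y) = Rational(-1, 215)
m = 16 (m = Add(-12, 28) = 16)
Add(Mul(m, Pow(Function('p')(213), -1)), Mul(-46121, Pow(Function('E')(5), -1))) = Add(Mul(16, Pow(Rational(-1, 215), -1)), Mul(-46121, Pow(5, -1))) = Add(Mul(16, -215), Mul(-46121, Rational(1, 5))) = Add(-3440, Rational(-46121, 5)) = Rational(-63321, 5)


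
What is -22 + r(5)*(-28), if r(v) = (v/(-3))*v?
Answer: 634/3 ≈ 211.33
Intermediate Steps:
r(v) = -v**2/3 (r(v) = (v*(-1/3))*v = (-v/3)*v = -v**2/3)
-22 + r(5)*(-28) = -22 - 1/3*5**2*(-28) = -22 - 1/3*25*(-28) = -22 - 25/3*(-28) = -22 + 700/3 = 634/3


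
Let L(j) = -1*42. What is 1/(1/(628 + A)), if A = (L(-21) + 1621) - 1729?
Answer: 478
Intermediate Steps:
L(j) = -42
A = -150 (A = (-42 + 1621) - 1729 = 1579 - 1729 = -150)
1/(1/(628 + A)) = 1/(1/(628 - 150)) = 1/(1/478) = 478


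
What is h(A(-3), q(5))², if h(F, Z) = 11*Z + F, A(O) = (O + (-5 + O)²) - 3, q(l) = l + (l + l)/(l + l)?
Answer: 15376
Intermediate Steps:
q(l) = 1 + l (q(l) = l + (2*l)/((2*l)) = l + (2*l)*(1/(2*l)) = l + 1 = 1 + l)
A(O) = -3 + O + (-5 + O)²
h(F, Z) = F + 11*Z
h(A(-3), q(5))² = ((-3 - 3 + (-5 - 3)²) + 11*(1 + 5))² = ((-3 - 3 + (-8)²) + 11*6)² = ((-3 - 3 + 64) + 66)² = (58 + 66)² = 124² = 15376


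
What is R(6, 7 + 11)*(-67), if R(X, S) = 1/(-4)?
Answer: 67/4 ≈ 16.750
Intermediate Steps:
R(X, S) = -¼
R(6, 7 + 11)*(-67) = -¼*(-67) = 67/4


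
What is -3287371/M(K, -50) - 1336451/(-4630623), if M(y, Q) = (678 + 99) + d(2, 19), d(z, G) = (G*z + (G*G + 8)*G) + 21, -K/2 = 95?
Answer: -800636243744/1912447299 ≈ -418.65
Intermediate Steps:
K = -190 (K = -2*95 = -190)
d(z, G) = 21 + G*z + G*(8 + G²) (d(z, G) = (G*z + (G² + 8)*G) + 21 = (G*z + (8 + G²)*G) + 21 = (G*z + G*(8 + G²)) + 21 = 21 + G*z + G*(8 + G²))
M(y, Q) = 7847 (M(y, Q) = (678 + 99) + (21 + 19³ + 8*19 + 19*2) = 777 + (21 + 6859 + 152 + 38) = 777 + 7070 = 7847)
-3287371/M(K, -50) - 1336451/(-4630623) = -3287371/7847 - 1336451/(-4630623) = -3287371*1/7847 - 1336451*(-1/4630623) = -3287371/7847 + 1336451/4630623 = -800636243744/1912447299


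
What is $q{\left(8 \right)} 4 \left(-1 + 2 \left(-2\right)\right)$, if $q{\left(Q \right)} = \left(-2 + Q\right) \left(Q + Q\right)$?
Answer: $-1920$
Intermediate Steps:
$q{\left(Q \right)} = 2 Q \left(-2 + Q\right)$ ($q{\left(Q \right)} = \left(-2 + Q\right) 2 Q = 2 Q \left(-2 + Q\right)$)
$q{\left(8 \right)} 4 \left(-1 + 2 \left(-2\right)\right) = 2 \cdot 8 \left(-2 + 8\right) 4 \left(-1 + 2 \left(-2\right)\right) = 2 \cdot 8 \cdot 6 \cdot 4 \left(-1 - 4\right) = 96 \cdot 4 \left(-5\right) = 96 \left(-20\right) = -1920$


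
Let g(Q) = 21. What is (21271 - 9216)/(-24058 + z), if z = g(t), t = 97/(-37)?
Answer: -12055/24037 ≈ -0.50152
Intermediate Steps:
t = -97/37 (t = 97*(-1/37) = -97/37 ≈ -2.6216)
z = 21
(21271 - 9216)/(-24058 + z) = (21271 - 9216)/(-24058 + 21) = 12055/(-24037) = 12055*(-1/24037) = -12055/24037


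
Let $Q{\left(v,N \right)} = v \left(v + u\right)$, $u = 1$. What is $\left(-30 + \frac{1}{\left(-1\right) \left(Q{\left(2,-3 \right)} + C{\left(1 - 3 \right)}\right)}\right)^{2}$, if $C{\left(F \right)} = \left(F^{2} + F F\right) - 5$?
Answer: $\frac{73441}{81} \approx 906.68$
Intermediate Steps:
$Q{\left(v,N \right)} = v \left(1 + v\right)$ ($Q{\left(v,N \right)} = v \left(v + 1\right) = v \left(1 + v\right)$)
$C{\left(F \right)} = -5 + 2 F^{2}$ ($C{\left(F \right)} = \left(F^{2} + F^{2}\right) - 5 = 2 F^{2} - 5 = -5 + 2 F^{2}$)
$\left(-30 + \frac{1}{\left(-1\right) \left(Q{\left(2,-3 \right)} + C{\left(1 - 3 \right)}\right)}\right)^{2} = \left(-30 + \frac{1}{\left(-1\right) \left(2 \left(1 + 2\right) - \left(5 - 2 \left(1 - 3\right)^{2}\right)\right)}\right)^{2} = \left(-30 + \frac{1}{\left(-1\right) \left(2 \cdot 3 - \left(5 - 2 \left(1 - 3\right)^{2}\right)\right)}\right)^{2} = \left(-30 + \frac{1}{\left(-1\right) \left(6 - \left(5 - 2 \left(-2\right)^{2}\right)\right)}\right)^{2} = \left(-30 + \frac{1}{\left(-1\right) \left(6 + \left(-5 + 2 \cdot 4\right)\right)}\right)^{2} = \left(-30 + \frac{1}{\left(-1\right) \left(6 + \left(-5 + 8\right)\right)}\right)^{2} = \left(-30 + \frac{1}{\left(-1\right) \left(6 + 3\right)}\right)^{2} = \left(-30 + \frac{1}{\left(-1\right) 9}\right)^{2} = \left(-30 + \frac{1}{-9}\right)^{2} = \left(-30 - \frac{1}{9}\right)^{2} = \left(- \frac{271}{9}\right)^{2} = \frac{73441}{81}$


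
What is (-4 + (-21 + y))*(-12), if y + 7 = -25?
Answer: 684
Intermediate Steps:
y = -32 (y = -7 - 25 = -32)
(-4 + (-21 + y))*(-12) = (-4 + (-21 - 32))*(-12) = (-4 - 53)*(-12) = -57*(-12) = 684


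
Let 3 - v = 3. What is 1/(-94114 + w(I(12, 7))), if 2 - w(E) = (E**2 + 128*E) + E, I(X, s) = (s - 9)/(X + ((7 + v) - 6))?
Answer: -169/15901578 ≈ -1.0628e-5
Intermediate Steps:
v = 0 (v = 3 - 1*3 = 3 - 3 = 0)
I(X, s) = (-9 + s)/(1 + X) (I(X, s) = (s - 9)/(X + ((7 + 0) - 6)) = (-9 + s)/(X + (7 - 6)) = (-9 + s)/(X + 1) = (-9 + s)/(1 + X))
w(E) = 2 - E**2 - 129*E (w(E) = 2 - ((E**2 + 128*E) + E) = 2 - (E**2 + 129*E) = 2 + (-E**2 - 129*E) = 2 - E**2 - 129*E)
1/(-94114 + w(I(12, 7))) = 1/(-94114 + (2 - ((-9 + 7)/(1 + 12))**2 - 129*(-9 + 7)/(1 + 12))) = 1/(-94114 + (2 - (-2/13)**2 - 129*(-2)/13)) = 1/(-94114 + (2 - ((1/13)*(-2))**2 - 129*(-2)/13)) = 1/(-94114 + (2 - (-2/13)**2 - 129*(-2/13))) = 1/(-94114 + (2 - 1*4/169 + 258/13)) = 1/(-94114 + (2 - 4/169 + 258/13)) = 1/(-94114 + 3688/169) = 1/(-15901578/169) = -169/15901578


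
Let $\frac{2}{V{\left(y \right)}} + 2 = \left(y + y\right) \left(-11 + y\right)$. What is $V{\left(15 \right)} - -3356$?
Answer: $\frac{198005}{59} \approx 3356.0$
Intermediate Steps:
$V{\left(y \right)} = \frac{2}{-2 + 2 y \left(-11 + y\right)}$ ($V{\left(y \right)} = \frac{2}{-2 + \left(y + y\right) \left(-11 + y\right)} = \frac{2}{-2 + 2 y \left(-11 + y\right)}$)
$V{\left(15 \right)} - -3356 = \frac{1}{-1 + 15^{2} - 165} - -3356 = \frac{1}{-1 + 225 - 165} + 3356 = \frac{1}{59} + 3356 = \frac{198005}{59}$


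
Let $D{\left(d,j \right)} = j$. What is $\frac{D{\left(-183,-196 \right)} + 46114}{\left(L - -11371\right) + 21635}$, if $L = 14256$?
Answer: $\frac{7653}{7877} \approx 0.97156$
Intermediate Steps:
$\frac{D{\left(-183,-196 \right)} + 46114}{\left(L - -11371\right) + 21635} = \frac{-196 + 46114}{\left(14256 - -11371\right) + 21635} = \frac{45918}{\left(14256 + 11371\right) + 21635} = \frac{45918}{25627 + 21635} = \frac{45918}{47262} = 45918 \cdot \frac{1}{47262} = \frac{7653}{7877}$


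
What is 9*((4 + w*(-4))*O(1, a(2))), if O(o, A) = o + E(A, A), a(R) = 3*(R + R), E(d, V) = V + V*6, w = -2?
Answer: 9180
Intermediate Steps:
E(d, V) = 7*V (E(d, V) = V + 6*V = 7*V)
a(R) = 6*R (a(R) = 3*(2*R) = 6*R)
O(o, A) = o + 7*A
9*((4 + w*(-4))*O(1, a(2))) = 9*((4 - 2*(-4))*(1 + 7*(6*2))) = 9*((4 + 8)*(1 + 7*12)) = 9*(12*(1 + 84)) = 9*(12*85) = 9*1020 = 9180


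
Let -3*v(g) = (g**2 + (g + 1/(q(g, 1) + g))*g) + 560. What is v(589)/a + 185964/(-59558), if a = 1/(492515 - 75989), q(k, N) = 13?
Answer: -864189611430517269/8963479 ≈ -9.6412e+10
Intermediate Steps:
a = 1/416526 ≈ 2.4008e-6
v(g) = -560/3 - g**2/3 - g*(g + 1/(13 + g))/3 (v(g) = -((g**2 + (g + 1/(13 + g))*g) + 560)/3 = -((g**2 + g*(g + 1/(13 + g))) + 560)/3 = -(560 + g**2 + g*(g + 1/(13 + g)))/3 = -560/3 - g**2/3 - g*(g + 1/(13 + g))/3)
v(589)/a + 185964/(-59558) = ((-7280 - 561*589 - 26*589**2 - 2*589**3)/(3*(13 + 589)))/(1/416526) + 185964/(-59558) = ((1/3)*(-7280 - 330429 - 26*346921 - 2*204336469)/602)*416526 + 185964*(-1/59558) = ((1/3)*(1/602)*(-7280 - 330429 - 9019946 - 408672938))*416526 - 92982/29779 = ((1/3)*(1/602)*(-418030593))*416526 - 92982/29779 = -139343531/602*416526 - 92982/29779 = -29020101796653/301 - 92982/29779 = -864189611430517269/8963479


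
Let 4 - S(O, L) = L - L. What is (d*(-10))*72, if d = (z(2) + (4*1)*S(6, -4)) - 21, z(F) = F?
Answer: 2160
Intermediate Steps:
S(O, L) = 4 (S(O, L) = 4 - (L - L) = 4 - 1*0 = 4 + 0 = 4)
d = -3 (d = (2 + (4*1)*4) - 21 = (2 + 4*4) - 21 = (2 + 16) - 21 = 18 - 21 = -3)
(d*(-10))*72 = -3*(-10)*72 = 30*72 = 2160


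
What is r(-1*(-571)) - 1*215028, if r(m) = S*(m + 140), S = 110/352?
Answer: -3436893/16 ≈ -2.1481e+5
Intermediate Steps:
S = 5/16 (S = 110*(1/352) = 5/16 ≈ 0.31250)
r(m) = 175/4 + 5*m/16 (r(m) = 5*(m + 140)/16 = 5*(140 + m)/16 = 175/4 + 5*m/16)
r(-1*(-571)) - 1*215028 = (175/4 + 5*(-1*(-571))/16) - 1*215028 = (175/4 + (5/16)*571) - 215028 = (175/4 + 2855/16) - 215028 = 3555/16 - 215028 = -3436893/16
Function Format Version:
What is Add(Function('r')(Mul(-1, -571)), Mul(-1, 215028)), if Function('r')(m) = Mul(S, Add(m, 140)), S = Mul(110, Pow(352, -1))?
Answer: Rational(-3436893, 16) ≈ -2.1481e+5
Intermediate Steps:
S = Rational(5, 16) (S = Mul(110, Rational(1, 352)) = Rational(5, 16) ≈ 0.31250)
Function('r')(m) = Add(Rational(175, 4), Mul(Rational(5, 16), m)) (Function('r')(m) = Mul(Rational(5, 16), Add(m, 140)) = Mul(Rational(5, 16), Add(140, m)) = Add(Rational(175, 4), Mul(Rational(5, 16), m)))
Add(Function('r')(Mul(-1, -571)), Mul(-1, 215028)) = Add(Add(Rational(175, 4), Mul(Rational(5, 16), Mul(-1, -571))), Mul(-1, 215028)) = Add(Add(Rational(175, 4), Mul(Rational(5, 16), 571)), -215028) = Add(Add(Rational(175, 4), Rational(2855, 16)), -215028) = Add(Rational(3555, 16), -215028) = Rational(-3436893, 16)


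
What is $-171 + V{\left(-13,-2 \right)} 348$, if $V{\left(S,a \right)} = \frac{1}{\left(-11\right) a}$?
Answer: $- \frac{1707}{11} \approx -155.18$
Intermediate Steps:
$V{\left(S,a \right)} = - \frac{1}{11 a}$
$-171 + V{\left(-13,-2 \right)} 348 = -171 + - \frac{1}{11 \left(-2\right)} 348 = -171 + \left(- \frac{1}{11}\right) \left(- \frac{1}{2}\right) 348 = -171 + \frac{1}{22} \cdot 348 = -171 + \frac{174}{11} = - \frac{1707}{11}$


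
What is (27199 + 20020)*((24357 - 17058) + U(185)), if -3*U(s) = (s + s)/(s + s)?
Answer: 1033907224/3 ≈ 3.4464e+8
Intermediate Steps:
U(s) = -⅓ (U(s) = -(s + s)/(3*(s + s)) = -2*s/(3*(2*s)) = -2*s*1/(2*s)/3 = -⅓*1 = -⅓)
(27199 + 20020)*((24357 - 17058) + U(185)) = (27199 + 20020)*((24357 - 17058) - ⅓) = 47219*(7299 - ⅓) = 47219*(21896/3) = 1033907224/3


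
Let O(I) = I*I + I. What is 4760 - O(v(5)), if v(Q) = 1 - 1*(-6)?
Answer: 4704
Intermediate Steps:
v(Q) = 7 (v(Q) = 1 + 6 = 7)
O(I) = I + I² (O(I) = I² + I = I + I²)
4760 - O(v(5)) = 4760 - 7*(1 + 7) = 4760 - 7*8 = 4760 - 1*56 = 4760 - 56 = 4704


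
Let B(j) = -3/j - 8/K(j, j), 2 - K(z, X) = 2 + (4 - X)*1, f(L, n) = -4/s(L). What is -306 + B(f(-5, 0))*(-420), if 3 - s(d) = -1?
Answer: -2238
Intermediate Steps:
s(d) = 4 (s(d) = 3 - 1*(-1) = 3 + 1 = 4)
f(L, n) = -1 (f(L, n) = -4/4 = -4*¼ = -1)
K(z, X) = -4 + X (K(z, X) = 2 - (2 + (4 - X)*1) = 2 - (2 + (4 - X)) = 2 - (6 - X) = 2 + (-6 + X) = -4 + X)
B(j) = -8/(-4 + j) - 3/j (B(j) = -3/j - 8/(-4 + j) = -8/(-4 + j) - 3/j)
-306 + B(f(-5, 0))*(-420) = -306 + ((12 - 11*(-1))/((-1)*(-4 - 1)))*(-420) = -306 - 1*(12 + 11)/(-5)*(-420) = -306 - 1*(-⅕)*23*(-420) = -306 + (23/5)*(-420) = -306 - 1932 = -2238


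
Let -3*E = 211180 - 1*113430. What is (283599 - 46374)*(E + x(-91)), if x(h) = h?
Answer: -7751168725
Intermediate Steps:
E = -97750/3 (E = -(211180 - 1*113430)/3 = -(211180 - 113430)/3 = -⅓*97750 = -97750/3 ≈ -32583.)
(283599 - 46374)*(E + x(-91)) = (283599 - 46374)*(-97750/3 - 91) = 237225*(-98023/3) = -7751168725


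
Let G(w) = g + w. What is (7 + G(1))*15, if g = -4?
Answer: 60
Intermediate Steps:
G(w) = -4 + w
(7 + G(1))*15 = (7 + (-4 + 1))*15 = (7 - 3)*15 = 4*15 = 60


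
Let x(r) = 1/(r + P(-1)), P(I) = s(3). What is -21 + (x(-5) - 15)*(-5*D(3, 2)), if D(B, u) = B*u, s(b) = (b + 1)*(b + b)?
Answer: 8121/19 ≈ 427.42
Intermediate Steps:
s(b) = 2*b*(1 + b) (s(b) = (1 + b)*(2*b) = 2*b*(1 + b))
P(I) = 24 (P(I) = 2*3*(1 + 3) = 2*3*4 = 24)
x(r) = 1/(24 + r) (x(r) = 1/(r + 24) = 1/(24 + r))
-21 + (x(-5) - 15)*(-5*D(3, 2)) = -21 + (1/(24 - 5) - 15)*(-15*2) = -21 + (1/19 - 15)*(-5*6) = -21 + (1/19 - 15)*(-30) = -21 - 284/19*(-30) = -21 + 8520/19 = 8121/19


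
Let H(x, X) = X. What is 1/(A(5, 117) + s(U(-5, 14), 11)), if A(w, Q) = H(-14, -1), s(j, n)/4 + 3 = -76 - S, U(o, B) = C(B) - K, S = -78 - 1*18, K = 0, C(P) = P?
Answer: 1/67 ≈ 0.014925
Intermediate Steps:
S = -96 (S = -78 - 18 = -96)
U(o, B) = B (U(o, B) = B - 1*0 = B + 0 = B)
s(j, n) = 68 (s(j, n) = -12 + 4*(-76 - 1*(-96)) = -12 + 4*(-76 + 96) = -12 + 4*20 = -12 + 80 = 68)
A(w, Q) = -1
1/(A(5, 117) + s(U(-5, 14), 11)) = 1/(-1 + 68) = 1/67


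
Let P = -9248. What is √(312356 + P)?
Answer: 2*√75777 ≈ 550.55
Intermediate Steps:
√(312356 + P) = √(312356 - 9248) = √303108 = 2*√75777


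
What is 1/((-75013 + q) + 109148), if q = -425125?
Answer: -1/390990 ≈ -2.5576e-6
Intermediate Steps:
1/((-75013 + q) + 109148) = 1/((-75013 - 425125) + 109148) = 1/(-500138 + 109148) = 1/(-390990) = -1/390990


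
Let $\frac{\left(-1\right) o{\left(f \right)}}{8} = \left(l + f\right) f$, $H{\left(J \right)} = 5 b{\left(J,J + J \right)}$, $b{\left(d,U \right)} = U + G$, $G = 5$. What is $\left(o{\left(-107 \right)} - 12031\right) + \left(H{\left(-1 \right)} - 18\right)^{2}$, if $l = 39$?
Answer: $-70230$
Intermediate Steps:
$b{\left(d,U \right)} = 5 + U$ ($b{\left(d,U \right)} = U + 5 = 5 + U$)
$H{\left(J \right)} = 25 + 10 J$ ($H{\left(J \right)} = 5 \left(5 + \left(J + J\right)\right) = 5 \left(5 + 2 J\right) = 25 + 10 J$)
$o{\left(f \right)} = - 8 f \left(39 + f\right)$ ($o{\left(f \right)} = - 8 \left(39 + f\right) f = - 8 f \left(39 + f\right)$)
$\left(o{\left(-107 \right)} - 12031\right) + \left(H{\left(-1 \right)} - 18\right)^{2} = \left(\left(-8\right) \left(-107\right) \left(39 - 107\right) - 12031\right) + \left(\left(25 + 10 \left(-1\right)\right) - 18\right)^{2} = \left(\left(-8\right) \left(-107\right) \left(-68\right) - 12031\right) + \left(\left(25 - 10\right) - 18\right)^{2} = \left(-58208 - 12031\right) + \left(15 - 18\right)^{2} = -70239 + \left(-3\right)^{2} = -70239 + 9 = -70230$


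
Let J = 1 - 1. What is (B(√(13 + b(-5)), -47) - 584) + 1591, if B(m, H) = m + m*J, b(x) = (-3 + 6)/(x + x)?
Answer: 1007 + √1270/10 ≈ 1010.6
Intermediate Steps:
J = 0
b(x) = 3/(2*x) (b(x) = 3/((2*x)) = 3*(1/(2*x)) = 3/(2*x))
B(m, H) = m (B(m, H) = m + m*0 = m + 0 = m)
(B(√(13 + b(-5)), -47) - 584) + 1591 = (√(13 + (3/2)/(-5)) - 584) + 1591 = (√(13 + (3/2)*(-⅕)) - 584) + 1591 = (√(13 - 3/10) - 584) + 1591 = (√(127/10) - 584) + 1591 = (√1270/10 - 584) + 1591 = (-584 + √1270/10) + 1591 = 1007 + √1270/10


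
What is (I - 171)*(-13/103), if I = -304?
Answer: 6175/103 ≈ 59.951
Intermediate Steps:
(I - 171)*(-13/103) = (-304 - 171)*(-13/103) = -(-6175)/103 = -475*(-13/103) = 6175/103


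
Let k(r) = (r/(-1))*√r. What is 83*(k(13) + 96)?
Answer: 7968 - 1079*√13 ≈ 4077.6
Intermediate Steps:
k(r) = -r^(3/2) (k(r) = (r*(-1))*√r = (-r)*√r = -r^(3/2))
83*(k(13) + 96) = 83*(-13^(3/2) + 96) = 83*(-13*√13 + 96) = 83*(96 - 13*√13) = 7968 - 1079*√13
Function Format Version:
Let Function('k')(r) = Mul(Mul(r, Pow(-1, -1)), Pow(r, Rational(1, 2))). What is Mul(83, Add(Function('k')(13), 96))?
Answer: Add(7968, Mul(-1079, Pow(13, Rational(1, 2)))) ≈ 4077.6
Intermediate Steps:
Function('k')(r) = Mul(-1, Pow(r, Rational(3, 2))) (Function('k')(r) = Mul(Mul(r, -1), Pow(r, Rational(1, 2))) = Mul(Mul(-1, r), Pow(r, Rational(1, 2))) = Mul(-1, Pow(r, Rational(3, 2))))
Mul(83, Add(Function('k')(13), 96)) = Mul(83, Add(Mul(-1, Pow(13, Rational(3, 2))), 96)) = Mul(83, Add(Mul(-1, Mul(13, Pow(13, Rational(1, 2)))), 96)) = Mul(83, Add(Mul(-13, Pow(13, Rational(1, 2))), 96)) = Mul(83, Add(96, Mul(-13, Pow(13, Rational(1, 2))))) = Add(7968, Mul(-1079, Pow(13, Rational(1, 2))))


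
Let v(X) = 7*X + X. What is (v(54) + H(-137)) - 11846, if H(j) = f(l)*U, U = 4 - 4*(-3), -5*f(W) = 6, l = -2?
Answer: -57166/5 ≈ -11433.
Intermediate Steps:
f(W) = -6/5 (f(W) = -⅕*6 = -6/5)
U = 16 (U = 4 + 12 = 16)
H(j) = -96/5 (H(j) = -6/5*16 = -96/5)
v(X) = 8*X
(v(54) + H(-137)) - 11846 = (8*54 - 96/5) - 11846 = (432 - 96/5) - 11846 = 2064/5 - 11846 = -57166/5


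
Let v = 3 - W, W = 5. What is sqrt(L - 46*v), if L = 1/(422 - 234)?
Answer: 7*sqrt(16591)/94 ≈ 9.5919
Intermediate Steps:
L = 1/188 ≈ 0.0053191
v = -2 (v = 3 - 1*5 = 3 - 5 = -2)
sqrt(L - 46*v) = sqrt(1/188 - 46*(-2)) = sqrt(1/188 + 92) = sqrt(17297/188) = 7*sqrt(16591)/94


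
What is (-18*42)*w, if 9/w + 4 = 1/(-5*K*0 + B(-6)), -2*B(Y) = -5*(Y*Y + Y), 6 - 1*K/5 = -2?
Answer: 510300/299 ≈ 1706.7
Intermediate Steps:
K = 40 (K = 30 - 5*(-2) = 30 + 10 = 40)
B(Y) = 5*Y/2 + 5*Y**2/2 (B(Y) = -(-5)*(Y*Y + Y)/2 = -(-5)*(Y**2 + Y)/2 = -(-5)*(Y + Y**2)/2 = -(-5*Y - 5*Y**2)/2 = 5*Y/2 + 5*Y**2/2)
w = -675/299 (w = 9/(-4 + 1/(-5*40*0 + (5/2)*(-6)*(1 - 6))) = 9/(-4 + 1/(-200*0 + (5/2)*(-6)*(-5))) = 9/(-4 + 1/(0 + 75)) = 9/(-4 + 1/75) = 9/(-299/75) = 9*(-75/299) = -675/299 ≈ -2.2575)
(-18*42)*w = -18*42*(-675/299) = -756*(-675/299) = 510300/299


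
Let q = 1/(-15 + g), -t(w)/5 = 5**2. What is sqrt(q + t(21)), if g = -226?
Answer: I*sqrt(7260366)/241 ≈ 11.181*I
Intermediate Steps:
t(w) = -125 (t(w) = -5*5**2 = -5*25 = -125)
q = -1/241 (q = 1/(-15 - 226) = 1/(-241) = -1/241 ≈ -0.0041494)
sqrt(q + t(21)) = sqrt(-1/241 - 125) = sqrt(-30126/241) = I*sqrt(7260366)/241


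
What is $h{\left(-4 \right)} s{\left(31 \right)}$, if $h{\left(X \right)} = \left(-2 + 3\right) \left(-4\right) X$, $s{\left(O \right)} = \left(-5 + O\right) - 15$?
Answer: $176$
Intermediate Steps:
$s{\left(O \right)} = -20 + O$
$h{\left(X \right)} = - 4 X$ ($h{\left(X \right)} = 1 \left(-4\right) X = - 4 X$)
$h{\left(-4 \right)} s{\left(31 \right)} = \left(-4\right) \left(-4\right) \left(-20 + 31\right) = 16 \cdot 11 = 176$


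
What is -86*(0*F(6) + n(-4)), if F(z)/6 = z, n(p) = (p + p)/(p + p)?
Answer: -86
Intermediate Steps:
n(p) = 1 (n(p) = (2*p)/((2*p)) = (2*p)*(1/(2*p)) = 1)
F(z) = 6*z
-86*(0*F(6) + n(-4)) = -86*(0*(6*6) + 1) = -86*(0*36 + 1) = -86*(0 + 1) = -86*1 = -86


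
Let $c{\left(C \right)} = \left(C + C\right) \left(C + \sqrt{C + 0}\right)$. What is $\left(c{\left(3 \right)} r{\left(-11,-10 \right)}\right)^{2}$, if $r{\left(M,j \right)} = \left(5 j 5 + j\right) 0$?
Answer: $0$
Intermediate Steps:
$r{\left(M,j \right)} = 0$ ($r{\left(M,j \right)} = \left(25 j + j\right) 0 = 26 j 0 = 0$)
$c{\left(C \right)} = 2 C \left(C + \sqrt{C}\right)$
$\left(c{\left(3 \right)} r{\left(-11,-10 \right)}\right)^{2} = \left(\left(2 \cdot 3^{2} + 2 \cdot 3^{\frac{3}{2}}\right) 0\right)^{2} = \left(\left(2 \cdot 9 + 2 \cdot 3 \sqrt{3}\right) 0\right)^{2} = \left(\left(18 + 6 \sqrt{3}\right) 0\right)^{2} = 0^{2} = 0$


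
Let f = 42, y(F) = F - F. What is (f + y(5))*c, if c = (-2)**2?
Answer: 168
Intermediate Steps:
y(F) = 0
c = 4
(f + y(5))*c = (42 + 0)*4 = 42*4 = 168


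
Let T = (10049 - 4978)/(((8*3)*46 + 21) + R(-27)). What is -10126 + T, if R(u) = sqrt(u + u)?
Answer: (-30378*sqrt(6) + 11386679*I)/(3*(sqrt(6) - 375*I)) ≈ -10122.0 - 0.029442*I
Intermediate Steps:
R(u) = sqrt(2)*sqrt(u) (R(u) = sqrt(2*u) = sqrt(2)*sqrt(u))
T = 5071/(1125 + 3*I*sqrt(6)) (T = (10049 - 4978)/(((8*3)*46 + 21) + sqrt(2)*sqrt(-27)) = 5071/((24*46 + 21) + sqrt(2)*(3*I*sqrt(3))) = 5071/((1104 + 21) + 3*I*sqrt(6)) = 5071/(1125 + 3*I*sqrt(6)) ≈ 4.5074 - 0.029442*I)
-10126 + T = -10126 + (633875/140631 - 5071*I*sqrt(6)/421893) = -1423395631/140631 - 5071*I*sqrt(6)/421893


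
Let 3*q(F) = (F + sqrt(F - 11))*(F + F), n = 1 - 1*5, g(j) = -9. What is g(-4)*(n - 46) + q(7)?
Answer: 1448/3 + 28*I/3 ≈ 482.67 + 9.3333*I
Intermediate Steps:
n = -4 (n = 1 - 5 = -4)
q(F) = 2*F*(F + sqrt(-11 + F))/3 (q(F) = ((F + sqrt(F - 11))*(F + F))/3 = ((F + sqrt(-11 + F))*(2*F))/3 = (2*F*(F + sqrt(-11 + F)))/3 = 2*F*(F + sqrt(-11 + F))/3)
g(-4)*(n - 46) + q(7) = -9*(-4 - 46) + (2/3)*7*(7 + sqrt(-11 + 7)) = -9*(-50) + (2/3)*7*(7 + sqrt(-4)) = 450 + (2/3)*7*(7 + 2*I) = 450 + (98/3 + 28*I/3) = 1448/3 + 28*I/3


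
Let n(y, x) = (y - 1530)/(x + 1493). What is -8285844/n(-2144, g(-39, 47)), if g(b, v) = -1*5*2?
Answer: 6143953326/1837 ≈ 3.3446e+6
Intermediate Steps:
g(b, v) = -10 (g(b, v) = -5*2 = -10)
n(y, x) = (-1530 + y)/(1493 + x)
-8285844/n(-2144, g(-39, 47)) = -8285844*(1493 - 10)/(-1530 - 2144) = -8285844/(-3674/1483) = -8285844*(-1483/3674) = 6143953326/1837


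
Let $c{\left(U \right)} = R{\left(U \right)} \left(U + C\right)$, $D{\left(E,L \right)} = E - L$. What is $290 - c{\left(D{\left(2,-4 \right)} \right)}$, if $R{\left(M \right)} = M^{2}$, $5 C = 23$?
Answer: $- \frac{458}{5} \approx -91.6$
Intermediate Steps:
$C = \frac{23}{5}$ ($C = \frac{1}{5} \cdot 23 = \frac{23}{5} \approx 4.6$)
$c{\left(U \right)} = U^{2} \left(\frac{23}{5} + U\right)$ ($c{\left(U \right)} = U^{2} \left(U + \frac{23}{5}\right) = U^{2} \left(\frac{23}{5} + U\right)$)
$290 - c{\left(D{\left(2,-4 \right)} \right)} = 290 - \left(2 - -4\right)^{2} \left(\frac{23}{5} + \left(2 - -4\right)\right) = 290 - \left(2 + 4\right)^{2} \left(\frac{23}{5} + \left(2 + 4\right)\right) = 290 - 6^{2} \left(\frac{23}{5} + 6\right) = 290 - 36 \cdot \frac{53}{5} = 290 - \frac{1908}{5} = - \frac{458}{5}$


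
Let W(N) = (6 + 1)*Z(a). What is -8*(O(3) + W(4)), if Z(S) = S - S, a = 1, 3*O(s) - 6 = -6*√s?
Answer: -16 + 16*√3 ≈ 11.713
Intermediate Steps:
O(s) = 2 - 2*√s (O(s) = 2 + (-6*√s)/3 = 2 - 2*√s)
Z(S) = 0
W(N) = 0 (W(N) = (6 + 1)*0 = 7*0 = 0)
-8*(O(3) + W(4)) = -8*((2 - 2*√3) + 0) = -8*(2 - 2*√3) = -16 + 16*√3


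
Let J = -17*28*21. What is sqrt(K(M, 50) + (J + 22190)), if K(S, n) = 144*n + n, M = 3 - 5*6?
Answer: 2*sqrt(4861) ≈ 139.44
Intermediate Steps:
M = -27 (M = 3 - 30 = -27)
K(S, n) = 145*n
J = -9996 (J = -476*21 = -9996)
sqrt(K(M, 50) + (J + 22190)) = sqrt(145*50 + (-9996 + 22190)) = sqrt(7250 + 12194) = sqrt(19444) = 2*sqrt(4861)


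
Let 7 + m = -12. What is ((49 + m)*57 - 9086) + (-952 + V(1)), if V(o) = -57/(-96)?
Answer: -266477/32 ≈ -8327.4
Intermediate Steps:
m = -19 (m = -7 - 12 = -19)
V(o) = 19/32 (V(o) = -57*(-1/96) = 19/32)
((49 + m)*57 - 9086) + (-952 + V(1)) = ((49 - 19)*57 - 9086) + (-952 + 19/32) = (30*57 - 9086) - 30445/32 = (1710 - 9086) - 30445/32 = -7376 - 30445/32 = -266477/32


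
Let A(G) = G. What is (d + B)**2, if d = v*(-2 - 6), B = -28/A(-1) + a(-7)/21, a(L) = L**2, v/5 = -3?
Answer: 203401/9 ≈ 22600.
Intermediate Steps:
v = -15 (v = 5*(-3) = -15)
B = 91/3 (B = -28/(-1) + (-7)**2/21 = -28*(-1) + 49*(1/21) = 28 + 7/3 = 91/3 ≈ 30.333)
d = 120 (d = -15*(-2 - 6) = -15*(-8) = 120)
(d + B)**2 = (120 + 91/3)**2 = (451/3)**2 = 203401/9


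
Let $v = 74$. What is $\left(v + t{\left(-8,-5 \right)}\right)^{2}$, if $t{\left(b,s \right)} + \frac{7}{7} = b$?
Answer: $4225$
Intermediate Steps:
$t{\left(b,s \right)} = -1 + b$
$\left(v + t{\left(-8,-5 \right)}\right)^{2} = \left(74 - 9\right)^{2} = 65^{2} = 4225$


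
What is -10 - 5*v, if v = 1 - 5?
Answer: 10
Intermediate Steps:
v = -4
-10 - 5*v = -10 - 5*(-4) = -10 + 20 = 10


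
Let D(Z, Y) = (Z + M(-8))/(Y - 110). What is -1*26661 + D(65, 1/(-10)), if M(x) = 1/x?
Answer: -39139213/1468 ≈ -26662.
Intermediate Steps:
M(x) = 1/x
D(Z, Y) = (-1/8 + Z)/(-110 + Y) (D(Z, Y) = (Z + 1/(-8))/(Y - 110) = (Z - 1/8)/(-110 + Y) = (-1/8 + Z)/(-110 + Y))
-1*26661 + D(65, 1/(-10)) = -1*26661 + (-1/8 + 65)/(-110 + 1/(-10)) = -26661 + (519/8)/(-110 - 1/10) = -26661 + (519/8)/(-1101/10) = -26661 - 10/1101*519/8 = -26661 - 865/1468 = -39139213/1468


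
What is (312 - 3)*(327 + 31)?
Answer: 110622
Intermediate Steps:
(312 - 3)*(327 + 31) = 309*358 = 110622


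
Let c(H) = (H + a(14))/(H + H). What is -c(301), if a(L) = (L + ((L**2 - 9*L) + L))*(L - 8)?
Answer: -127/86 ≈ -1.4767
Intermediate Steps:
a(L) = (-8 + L)*(L**2 - 7*L) (a(L) = (L + (L**2 - 8*L))*(-8 + L) = (L**2 - 7*L)*(-8 + L) = (-8 + L)*(L**2 - 7*L))
c(H) = (588 + H)/(2*H) (c(H) = (H + 14*(56 + 14**2 - 15*14))/(H + H) = (H + 14*(56 + 196 - 210))/((2*H)) = (H + 14*42)*(1/(2*H)) = (H + 588)*(1/(2*H)) = (588 + H)*(1/(2*H)) = (588 + H)/(2*H))
-c(301) = -(588 + 301)/(2*301) = -889/(2*301) = -1*127/86 = -127/86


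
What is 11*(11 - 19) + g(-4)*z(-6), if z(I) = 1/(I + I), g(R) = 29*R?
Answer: -235/3 ≈ -78.333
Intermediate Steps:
z(I) = 1/(2*I)
11*(11 - 19) + g(-4)*z(-6) = 11*(11 - 19) + (29*(-4))*((1/2)/(-6)) = 11*(-8) - 58*(-1)/6 = -88 - 116*(-1/12) = -88 + 29/3 = -235/3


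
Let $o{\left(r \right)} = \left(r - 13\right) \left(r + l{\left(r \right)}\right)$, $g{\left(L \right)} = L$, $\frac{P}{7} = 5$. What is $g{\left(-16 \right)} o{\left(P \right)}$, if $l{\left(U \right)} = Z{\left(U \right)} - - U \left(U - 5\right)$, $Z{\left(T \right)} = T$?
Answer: $-394240$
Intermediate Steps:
$P = 35$ ($P = 7 \cdot 5 = 35$)
$l{\left(U \right)} = U + U \left(-5 + U\right)$ ($l{\left(U \right)} = U - - U \left(U - 5\right) = U - - U \left(-5 + U\right) = U + U \left(-5 + U\right)$)
$o{\left(r \right)} = \left(-13 + r\right) \left(r + r \left(-4 + r\right)\right)$ ($o{\left(r \right)} = \left(r - 13\right) \left(r + r \left(-4 + r\right)\right) = \left(-13 + r\right) \left(r + r \left(-4 + r\right)\right)$)
$g{\left(-16 \right)} o{\left(P \right)} = - 16 \cdot 35 \left(39 + 35^{2} - 560\right) = - 16 \cdot 35 \left(39 + 1225 - 560\right) = - 16 \cdot 35 \cdot 704 = \left(-16\right) 24640 = -394240$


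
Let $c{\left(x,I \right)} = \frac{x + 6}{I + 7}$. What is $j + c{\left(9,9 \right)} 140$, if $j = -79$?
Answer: $\frac{209}{4} \approx 52.25$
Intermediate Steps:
$c{\left(x,I \right)} = \frac{6 + x}{7 + I}$
$j + c{\left(9,9 \right)} 140 = -79 + \frac{6 + 9}{7 + 9} \cdot 140 = -79 + \frac{1}{16} \cdot 15 \cdot 140 = -79 + \frac{15}{16} \cdot 140 = -79 + \frac{525}{4} = \frac{209}{4}$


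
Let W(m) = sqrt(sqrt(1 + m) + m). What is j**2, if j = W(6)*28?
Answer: 4704 + 784*sqrt(7) ≈ 6778.3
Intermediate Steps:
W(m) = sqrt(m + sqrt(1 + m))
j = 28*sqrt(6 + sqrt(7)) (j = sqrt(6 + sqrt(1 + 6))*28 = sqrt(6 + sqrt(7))*28 = 28*sqrt(6 + sqrt(7)) ≈ 82.330)
j**2 = (28*sqrt(6 + sqrt(7)))**2 = 4704 + 784*sqrt(7)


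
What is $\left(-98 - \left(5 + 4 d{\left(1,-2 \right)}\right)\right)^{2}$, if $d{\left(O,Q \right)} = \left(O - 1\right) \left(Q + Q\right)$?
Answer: $10609$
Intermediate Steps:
$d{\left(O,Q \right)} = 2 Q \left(-1 + O\right)$ ($d{\left(O,Q \right)} = \left(-1 + O\right) 2 Q = 2 Q \left(-1 + O\right)$)
$\left(-98 - \left(5 + 4 d{\left(1,-2 \right)}\right)\right)^{2} = \left(-98 - \left(5 + 4 \cdot 2 \left(-2\right) \left(-1 + 1\right)\right)\right)^{2} = \left(-98 - \left(5 + 4 \cdot 2 \left(-2\right) 0\right)\right)^{2} = \left(-98 - 5\right)^{2} = \left(-103\right)^{2} = 10609$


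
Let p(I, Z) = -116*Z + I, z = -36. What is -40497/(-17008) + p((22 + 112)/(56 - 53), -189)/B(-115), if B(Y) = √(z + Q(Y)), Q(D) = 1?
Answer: 40497/17008 - 65906*I*√35/105 ≈ 2.3811 - 3713.4*I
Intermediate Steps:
B(Y) = I*√35 (B(Y) = √(-36 + 1) = √(-35) = I*√35)
p(I, Z) = I - 116*Z
-40497/(-17008) + p((22 + 112)/(56 - 53), -189)/B(-115) = -40497/(-17008) + ((22 + 112)/(56 - 53) - 116*(-189))/((I*√35)) = -40497*(-1/17008) + (134/3 + 21924)*(-I*√35/35) = 40497/17008 + (134*(⅓) + 21924)*(-I*√35/35) = 40497/17008 + (134/3 + 21924)*(-I*√35/35) = 40497/17008 + 65906*(-I*√35/35)/3 = 40497/17008 - 65906*I*√35/105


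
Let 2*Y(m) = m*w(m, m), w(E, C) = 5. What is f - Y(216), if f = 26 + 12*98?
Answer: 662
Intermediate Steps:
f = 1202 (f = 26 + 1176 = 1202)
Y(m) = 5*m/2 (Y(m) = (m*5)/2 = (5*m)/2 = 5*m/2)
f - Y(216) = 1202 - 5*216/2 = 1202 - 1*540 = 1202 - 540 = 662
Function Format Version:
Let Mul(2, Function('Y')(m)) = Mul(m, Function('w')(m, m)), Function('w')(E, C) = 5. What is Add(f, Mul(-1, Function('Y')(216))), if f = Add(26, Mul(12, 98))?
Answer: 662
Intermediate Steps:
f = 1202 (f = Add(26, 1176) = 1202)
Function('Y')(m) = Mul(Rational(5, 2), m) (Function('Y')(m) = Mul(Rational(1, 2), Mul(m, 5)) = Mul(Rational(1, 2), Mul(5, m)) = Mul(Rational(5, 2), m))
Add(f, Mul(-1, Function('Y')(216))) = Add(1202, Mul(-1, Mul(Rational(5, 2), 216))) = Add(1202, Mul(-1, 540)) = Add(1202, -540) = 662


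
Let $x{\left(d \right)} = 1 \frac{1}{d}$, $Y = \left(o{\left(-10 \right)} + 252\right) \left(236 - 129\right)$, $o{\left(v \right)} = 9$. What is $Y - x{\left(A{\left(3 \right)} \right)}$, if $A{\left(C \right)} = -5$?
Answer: $\frac{139636}{5} \approx 27927.0$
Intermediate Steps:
$Y = 27927$ ($Y = \left(9 + 252\right) \left(236 - 129\right) = 261 \cdot 107 = 27927$)
$x{\left(d \right)} = \frac{1}{d}$
$Y - x{\left(A{\left(3 \right)} \right)} = 27927 - \frac{1}{-5} = 27927 - - \frac{1}{5} = 27927 + \frac{1}{5} = \frac{139636}{5}$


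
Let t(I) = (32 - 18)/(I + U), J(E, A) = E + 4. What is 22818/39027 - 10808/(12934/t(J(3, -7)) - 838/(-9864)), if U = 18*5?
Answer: 18677640902678/40247785387409 ≈ 0.46407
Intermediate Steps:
U = 90
J(E, A) = 4 + E
t(I) = 14/(90 + I) (t(I) = (32 - 18)/(I + 90) = 14/(90 + I))
22818/39027 - 10808/(12934/t(J(3, -7)) - 838/(-9864)) = 22818/39027 - 10808/(12934/((14/(90 + (4 + 3)))) - 838/(-9864)) = 22818*(1/39027) - 10808/(12934/((14/(90 + 7))) - 838*(-1/9864)) = 7606/13009 - 10808/(12934/((14/97)) + 419/4932) = 7606/13009 - 10808/(12934/((14*(1/97))) + 419/4932) = 7606/13009 - 10808/(12934/(14/97) + 419/4932) = 7606/13009 - 10808/(12934*(97/14) + 419/4932) = 7606/13009 - 10808/(627299/7 + 419/4932) = 7606/13009 - 10808/3093841601/34524 = 7606/13009 - 10808*34524/3093841601 = 7606/13009 - 373135392/3093841601 = 18677640902678/40247785387409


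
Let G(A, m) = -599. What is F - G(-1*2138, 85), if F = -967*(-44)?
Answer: 43147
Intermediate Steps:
F = 42548
F - G(-1*2138, 85) = 42548 - 1*(-599) = 42548 + 599 = 43147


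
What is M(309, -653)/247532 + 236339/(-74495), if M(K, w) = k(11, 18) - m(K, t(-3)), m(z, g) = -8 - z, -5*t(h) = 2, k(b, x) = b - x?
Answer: -29239185949/9219948170 ≈ -3.1713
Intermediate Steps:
t(h) = -⅖ (t(h) = -⅕*2 = -⅖)
M(K, w) = 1 + K (M(K, w) = (11 - 1*18) - (-8 - K) = (11 - 18) + (8 + K) = -7 + (8 + K) = 1 + K)
M(309, -653)/247532 + 236339/(-74495) = (1 + 309)/247532 + 236339/(-74495) = 310*(1/247532) + 236339*(-1/74495) = 155/123766 - 236339/74495 = -29239185949/9219948170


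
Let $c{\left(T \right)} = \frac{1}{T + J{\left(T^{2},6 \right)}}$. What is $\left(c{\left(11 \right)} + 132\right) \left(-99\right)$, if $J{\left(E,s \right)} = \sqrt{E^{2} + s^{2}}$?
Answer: $- \frac{63405573}{4852} - \frac{33 \sqrt{14677}}{4852} \approx -13069.0$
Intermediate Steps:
$c{\left(T \right)} = \frac{1}{T + \sqrt{36 + T^{4}}}$ ($c{\left(T \right)} = \frac{1}{T + \sqrt{\left(T^{2}\right)^{2} + 6^{2}}} = \frac{1}{T + \sqrt{T^{4} + 36}} = \frac{1}{T + \sqrt{36 + T^{4}}}$)
$\left(c{\left(11 \right)} + 132\right) \left(-99\right) = \left(\frac{1}{11 + \sqrt{36 + 11^{4}}} + 132\right) \left(-99\right) = \left(\frac{1}{11 + \sqrt{36 + 14641}} + 132\right) \left(-99\right) = \left(\frac{1}{11 + \sqrt{14677}} + 132\right) \left(-99\right) = \left(132 + \frac{1}{11 + \sqrt{14677}}\right) \left(-99\right) = -13068 - \frac{99}{11 + \sqrt{14677}}$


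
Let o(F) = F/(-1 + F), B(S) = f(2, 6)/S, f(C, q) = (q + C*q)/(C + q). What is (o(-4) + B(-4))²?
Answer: 361/6400 ≈ 0.056406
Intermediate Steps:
f(C, q) = (q + C*q)/(C + q)
B(S) = 9/(4*S) (B(S) = (6*(1 + 2)/(2 + 6))/S = (6*3/8)/S = (6*(⅛)*3)/S = 9/(4*S))
o(F) = F/(-1 + F)
(o(-4) + B(-4))² = (-4/(-1 - 4) + (9/4)/(-4))² = (-4/(-5) + (9/4)*(-¼))² = (-4*(-⅕) - 9/16)² = (⅘ - 9/16)² = (19/80)² = 361/6400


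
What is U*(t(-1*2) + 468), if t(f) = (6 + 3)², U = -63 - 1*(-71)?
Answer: 4392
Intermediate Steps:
U = 8 (U = -63 + 71 = 8)
t(f) = 81 (t(f) = 9² = 81)
U*(t(-1*2) + 468) = 8*(81 + 468) = 8*549 = 4392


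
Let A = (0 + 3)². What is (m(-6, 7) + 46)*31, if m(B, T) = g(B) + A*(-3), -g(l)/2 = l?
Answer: 961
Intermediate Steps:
g(l) = -2*l
A = 9 (A = 3² = 9)
m(B, T) = -27 - 2*B (m(B, T) = -2*B + 9*(-3) = -2*B - 27 = -27 - 2*B)
(m(-6, 7) + 46)*31 = ((-27 - 2*(-6)) + 46)*31 = ((-27 + 12) + 46)*31 = (-15 + 46)*31 = 31*31 = 961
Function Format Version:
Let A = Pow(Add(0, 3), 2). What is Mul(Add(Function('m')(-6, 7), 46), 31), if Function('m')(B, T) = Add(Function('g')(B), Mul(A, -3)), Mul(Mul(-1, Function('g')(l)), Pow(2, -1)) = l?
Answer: 961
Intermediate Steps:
Function('g')(l) = Mul(-2, l)
A = 9 (A = Pow(3, 2) = 9)
Function('m')(B, T) = Add(-27, Mul(-2, B)) (Function('m')(B, T) = Add(Mul(-2, B), Mul(9, -3)) = Add(Mul(-2, B), -27) = Add(-27, Mul(-2, B)))
Mul(Add(Function('m')(-6, 7), 46), 31) = Mul(Add(Add(-27, Mul(-2, -6)), 46), 31) = Mul(Add(Add(-27, 12), 46), 31) = Mul(Add(-15, 46), 31) = Mul(31, 31) = 961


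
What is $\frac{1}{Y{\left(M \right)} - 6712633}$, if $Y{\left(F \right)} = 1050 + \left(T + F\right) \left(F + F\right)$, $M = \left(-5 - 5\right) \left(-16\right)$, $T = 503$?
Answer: $- \frac{1}{6499423} \approx -1.5386 \cdot 10^{-7}$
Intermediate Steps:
$M = 160$ ($M = \left(-10\right) \left(-16\right) = 160$)
$Y{\left(F \right)} = 1050 + 2 F \left(503 + F\right)$ ($Y{\left(F \right)} = 1050 + \left(503 + F\right) \left(F + F\right) = 1050 + \left(503 + F\right) 2 F = 1050 + 2 F \left(503 + F\right)$)
$\frac{1}{Y{\left(M \right)} - 6712633} = \frac{1}{\left(1050 + 2 \cdot 160^{2} + 1006 \cdot 160\right) - 6712633} = \frac{1}{\left(1050 + 2 \cdot 25600 + 160960\right) - 6712633} = \frac{1}{\left(1050 + 51200 + 160960\right) - 6712633} = \frac{1}{213210 - 6712633} = \frac{1}{-6499423} = - \frac{1}{6499423}$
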